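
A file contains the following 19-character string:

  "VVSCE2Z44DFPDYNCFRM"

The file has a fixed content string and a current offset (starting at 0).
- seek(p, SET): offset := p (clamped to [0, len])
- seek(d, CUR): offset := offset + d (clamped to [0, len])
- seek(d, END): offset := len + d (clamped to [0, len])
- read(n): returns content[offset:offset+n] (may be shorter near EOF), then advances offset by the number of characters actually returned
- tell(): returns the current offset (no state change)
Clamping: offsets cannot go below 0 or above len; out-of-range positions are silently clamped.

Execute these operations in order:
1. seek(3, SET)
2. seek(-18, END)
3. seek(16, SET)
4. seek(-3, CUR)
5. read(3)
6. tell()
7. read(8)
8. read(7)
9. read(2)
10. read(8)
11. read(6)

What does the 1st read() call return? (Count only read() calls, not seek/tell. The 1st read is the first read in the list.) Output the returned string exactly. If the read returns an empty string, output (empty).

After 1 (seek(3, SET)): offset=3
After 2 (seek(-18, END)): offset=1
After 3 (seek(16, SET)): offset=16
After 4 (seek(-3, CUR)): offset=13
After 5 (read(3)): returned 'YNC', offset=16
After 6 (tell()): offset=16
After 7 (read(8)): returned 'FRM', offset=19
After 8 (read(7)): returned '', offset=19
After 9 (read(2)): returned '', offset=19
After 10 (read(8)): returned '', offset=19
After 11 (read(6)): returned '', offset=19

Answer: YNC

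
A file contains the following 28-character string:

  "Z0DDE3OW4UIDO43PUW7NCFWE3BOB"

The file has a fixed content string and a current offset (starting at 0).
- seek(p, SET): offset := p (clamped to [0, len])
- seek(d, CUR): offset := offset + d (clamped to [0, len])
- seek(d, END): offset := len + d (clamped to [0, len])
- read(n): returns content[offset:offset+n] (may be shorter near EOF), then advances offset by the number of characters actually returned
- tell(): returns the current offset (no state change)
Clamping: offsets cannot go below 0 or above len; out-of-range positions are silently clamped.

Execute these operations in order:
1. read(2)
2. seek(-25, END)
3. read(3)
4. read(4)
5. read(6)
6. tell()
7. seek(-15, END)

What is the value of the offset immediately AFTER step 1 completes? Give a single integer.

After 1 (read(2)): returned 'Z0', offset=2

Answer: 2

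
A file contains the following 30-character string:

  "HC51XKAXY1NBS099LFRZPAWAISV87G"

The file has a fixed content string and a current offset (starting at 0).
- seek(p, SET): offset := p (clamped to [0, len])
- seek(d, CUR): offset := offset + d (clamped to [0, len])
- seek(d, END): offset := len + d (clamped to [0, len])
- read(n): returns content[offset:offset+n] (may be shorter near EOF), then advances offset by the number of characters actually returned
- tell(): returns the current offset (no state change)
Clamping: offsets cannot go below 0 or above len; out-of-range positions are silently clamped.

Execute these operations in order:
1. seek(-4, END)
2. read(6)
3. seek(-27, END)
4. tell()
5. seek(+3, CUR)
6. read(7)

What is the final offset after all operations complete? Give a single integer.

Answer: 13

Derivation:
After 1 (seek(-4, END)): offset=26
After 2 (read(6)): returned 'V87G', offset=30
After 3 (seek(-27, END)): offset=3
After 4 (tell()): offset=3
After 5 (seek(+3, CUR)): offset=6
After 6 (read(7)): returned 'AXY1NBS', offset=13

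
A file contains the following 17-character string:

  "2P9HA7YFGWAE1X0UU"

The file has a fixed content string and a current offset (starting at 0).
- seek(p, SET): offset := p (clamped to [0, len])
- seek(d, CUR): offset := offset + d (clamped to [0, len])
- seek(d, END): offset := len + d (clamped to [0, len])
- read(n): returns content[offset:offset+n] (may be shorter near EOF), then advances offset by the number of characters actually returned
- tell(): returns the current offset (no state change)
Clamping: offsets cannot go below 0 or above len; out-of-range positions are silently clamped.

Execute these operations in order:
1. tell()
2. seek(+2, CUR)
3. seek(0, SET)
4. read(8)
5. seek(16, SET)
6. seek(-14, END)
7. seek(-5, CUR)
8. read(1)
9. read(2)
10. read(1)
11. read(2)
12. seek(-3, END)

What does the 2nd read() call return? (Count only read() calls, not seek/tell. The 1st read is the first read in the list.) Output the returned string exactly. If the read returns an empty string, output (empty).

After 1 (tell()): offset=0
After 2 (seek(+2, CUR)): offset=2
After 3 (seek(0, SET)): offset=0
After 4 (read(8)): returned '2P9HA7YF', offset=8
After 5 (seek(16, SET)): offset=16
After 6 (seek(-14, END)): offset=3
After 7 (seek(-5, CUR)): offset=0
After 8 (read(1)): returned '2', offset=1
After 9 (read(2)): returned 'P9', offset=3
After 10 (read(1)): returned 'H', offset=4
After 11 (read(2)): returned 'A7', offset=6
After 12 (seek(-3, END)): offset=14

Answer: 2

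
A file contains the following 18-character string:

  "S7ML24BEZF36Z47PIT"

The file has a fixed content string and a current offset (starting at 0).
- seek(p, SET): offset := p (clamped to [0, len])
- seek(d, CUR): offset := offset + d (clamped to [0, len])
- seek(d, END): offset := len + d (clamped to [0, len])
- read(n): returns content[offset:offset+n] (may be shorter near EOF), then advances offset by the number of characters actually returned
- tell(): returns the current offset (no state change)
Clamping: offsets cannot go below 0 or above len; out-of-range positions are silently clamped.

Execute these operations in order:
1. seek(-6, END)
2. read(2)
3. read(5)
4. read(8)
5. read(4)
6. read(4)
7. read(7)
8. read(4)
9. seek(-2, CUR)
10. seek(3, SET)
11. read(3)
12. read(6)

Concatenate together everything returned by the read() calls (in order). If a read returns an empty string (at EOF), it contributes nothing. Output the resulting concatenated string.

After 1 (seek(-6, END)): offset=12
After 2 (read(2)): returned 'Z4', offset=14
After 3 (read(5)): returned '7PIT', offset=18
After 4 (read(8)): returned '', offset=18
After 5 (read(4)): returned '', offset=18
After 6 (read(4)): returned '', offset=18
After 7 (read(7)): returned '', offset=18
After 8 (read(4)): returned '', offset=18
After 9 (seek(-2, CUR)): offset=16
After 10 (seek(3, SET)): offset=3
After 11 (read(3)): returned 'L24', offset=6
After 12 (read(6)): returned 'BEZF36', offset=12

Answer: Z47PITL24BEZF36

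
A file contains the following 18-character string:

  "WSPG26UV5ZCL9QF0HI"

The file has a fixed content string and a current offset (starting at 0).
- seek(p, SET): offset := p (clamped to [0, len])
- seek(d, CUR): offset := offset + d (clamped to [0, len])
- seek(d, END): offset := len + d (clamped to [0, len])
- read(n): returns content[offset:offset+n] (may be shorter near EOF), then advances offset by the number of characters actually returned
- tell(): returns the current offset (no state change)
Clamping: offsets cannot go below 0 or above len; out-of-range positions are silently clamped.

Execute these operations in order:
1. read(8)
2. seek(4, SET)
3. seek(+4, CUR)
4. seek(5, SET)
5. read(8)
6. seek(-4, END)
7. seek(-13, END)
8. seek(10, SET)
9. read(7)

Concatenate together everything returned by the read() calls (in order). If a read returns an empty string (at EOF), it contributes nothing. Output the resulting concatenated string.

After 1 (read(8)): returned 'WSPG26UV', offset=8
After 2 (seek(4, SET)): offset=4
After 3 (seek(+4, CUR)): offset=8
After 4 (seek(5, SET)): offset=5
After 5 (read(8)): returned '6UV5ZCL9', offset=13
After 6 (seek(-4, END)): offset=14
After 7 (seek(-13, END)): offset=5
After 8 (seek(10, SET)): offset=10
After 9 (read(7)): returned 'CL9QF0H', offset=17

Answer: WSPG26UV6UV5ZCL9CL9QF0H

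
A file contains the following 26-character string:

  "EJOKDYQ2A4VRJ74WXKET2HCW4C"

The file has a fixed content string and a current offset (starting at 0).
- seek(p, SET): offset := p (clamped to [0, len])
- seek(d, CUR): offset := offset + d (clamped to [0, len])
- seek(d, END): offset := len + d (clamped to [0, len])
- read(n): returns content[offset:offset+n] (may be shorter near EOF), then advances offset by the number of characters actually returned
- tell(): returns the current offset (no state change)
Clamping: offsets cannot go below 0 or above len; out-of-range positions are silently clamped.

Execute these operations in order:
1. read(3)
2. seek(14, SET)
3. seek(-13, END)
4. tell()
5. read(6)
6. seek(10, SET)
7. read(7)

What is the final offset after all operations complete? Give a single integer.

After 1 (read(3)): returned 'EJO', offset=3
After 2 (seek(14, SET)): offset=14
After 3 (seek(-13, END)): offset=13
After 4 (tell()): offset=13
After 5 (read(6)): returned '74WXKE', offset=19
After 6 (seek(10, SET)): offset=10
After 7 (read(7)): returned 'VRJ74WX', offset=17

Answer: 17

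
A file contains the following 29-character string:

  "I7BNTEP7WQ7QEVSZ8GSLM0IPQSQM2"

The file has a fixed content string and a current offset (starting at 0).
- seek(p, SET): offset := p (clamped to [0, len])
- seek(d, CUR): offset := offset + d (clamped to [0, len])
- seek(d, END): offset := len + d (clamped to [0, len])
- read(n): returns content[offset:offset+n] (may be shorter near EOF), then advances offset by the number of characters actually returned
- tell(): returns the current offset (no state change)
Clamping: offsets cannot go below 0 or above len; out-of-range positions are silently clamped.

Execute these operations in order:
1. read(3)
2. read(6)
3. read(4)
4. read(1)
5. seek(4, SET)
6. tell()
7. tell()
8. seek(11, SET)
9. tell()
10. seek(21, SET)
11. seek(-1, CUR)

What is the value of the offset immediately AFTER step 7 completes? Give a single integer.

Answer: 4

Derivation:
After 1 (read(3)): returned 'I7B', offset=3
After 2 (read(6)): returned 'NTEP7W', offset=9
After 3 (read(4)): returned 'Q7QE', offset=13
After 4 (read(1)): returned 'V', offset=14
After 5 (seek(4, SET)): offset=4
After 6 (tell()): offset=4
After 7 (tell()): offset=4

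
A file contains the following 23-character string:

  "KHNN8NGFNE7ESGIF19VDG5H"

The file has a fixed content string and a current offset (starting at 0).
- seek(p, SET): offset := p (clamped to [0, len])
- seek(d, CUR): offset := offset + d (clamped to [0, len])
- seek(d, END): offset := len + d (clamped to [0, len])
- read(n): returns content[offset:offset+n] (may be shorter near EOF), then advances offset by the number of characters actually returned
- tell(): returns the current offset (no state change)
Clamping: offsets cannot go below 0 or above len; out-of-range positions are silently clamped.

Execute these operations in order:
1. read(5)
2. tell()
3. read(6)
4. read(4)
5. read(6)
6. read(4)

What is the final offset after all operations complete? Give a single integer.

After 1 (read(5)): returned 'KHNN8', offset=5
After 2 (tell()): offset=5
After 3 (read(6)): returned 'NGFNE7', offset=11
After 4 (read(4)): returned 'ESGI', offset=15
After 5 (read(6)): returned 'F19VDG', offset=21
After 6 (read(4)): returned '5H', offset=23

Answer: 23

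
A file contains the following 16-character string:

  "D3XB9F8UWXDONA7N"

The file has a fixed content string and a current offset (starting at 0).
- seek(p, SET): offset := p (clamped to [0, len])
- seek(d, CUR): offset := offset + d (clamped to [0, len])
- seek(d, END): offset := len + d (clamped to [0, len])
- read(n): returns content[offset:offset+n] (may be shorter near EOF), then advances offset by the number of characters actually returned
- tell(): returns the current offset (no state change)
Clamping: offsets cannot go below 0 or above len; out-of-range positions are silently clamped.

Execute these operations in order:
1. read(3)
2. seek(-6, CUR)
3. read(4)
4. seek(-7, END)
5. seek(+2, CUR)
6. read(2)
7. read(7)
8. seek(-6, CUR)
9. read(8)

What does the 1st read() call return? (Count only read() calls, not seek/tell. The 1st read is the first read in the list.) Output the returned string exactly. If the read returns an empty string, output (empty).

Answer: D3X

Derivation:
After 1 (read(3)): returned 'D3X', offset=3
After 2 (seek(-6, CUR)): offset=0
After 3 (read(4)): returned 'D3XB', offset=4
After 4 (seek(-7, END)): offset=9
After 5 (seek(+2, CUR)): offset=11
After 6 (read(2)): returned 'ON', offset=13
After 7 (read(7)): returned 'A7N', offset=16
After 8 (seek(-6, CUR)): offset=10
After 9 (read(8)): returned 'DONA7N', offset=16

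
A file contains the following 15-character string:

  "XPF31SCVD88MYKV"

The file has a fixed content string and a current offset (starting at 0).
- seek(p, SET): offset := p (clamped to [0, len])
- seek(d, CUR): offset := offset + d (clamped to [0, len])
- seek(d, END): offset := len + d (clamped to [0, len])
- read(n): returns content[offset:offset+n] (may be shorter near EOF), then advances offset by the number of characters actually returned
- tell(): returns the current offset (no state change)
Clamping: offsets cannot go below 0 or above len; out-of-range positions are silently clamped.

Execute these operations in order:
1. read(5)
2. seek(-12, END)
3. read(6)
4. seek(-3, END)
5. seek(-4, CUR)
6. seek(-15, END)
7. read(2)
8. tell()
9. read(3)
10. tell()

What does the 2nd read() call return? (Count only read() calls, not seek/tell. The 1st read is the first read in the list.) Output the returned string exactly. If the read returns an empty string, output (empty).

Answer: 31SCVD

Derivation:
After 1 (read(5)): returned 'XPF31', offset=5
After 2 (seek(-12, END)): offset=3
After 3 (read(6)): returned '31SCVD', offset=9
After 4 (seek(-3, END)): offset=12
After 5 (seek(-4, CUR)): offset=8
After 6 (seek(-15, END)): offset=0
After 7 (read(2)): returned 'XP', offset=2
After 8 (tell()): offset=2
After 9 (read(3)): returned 'F31', offset=5
After 10 (tell()): offset=5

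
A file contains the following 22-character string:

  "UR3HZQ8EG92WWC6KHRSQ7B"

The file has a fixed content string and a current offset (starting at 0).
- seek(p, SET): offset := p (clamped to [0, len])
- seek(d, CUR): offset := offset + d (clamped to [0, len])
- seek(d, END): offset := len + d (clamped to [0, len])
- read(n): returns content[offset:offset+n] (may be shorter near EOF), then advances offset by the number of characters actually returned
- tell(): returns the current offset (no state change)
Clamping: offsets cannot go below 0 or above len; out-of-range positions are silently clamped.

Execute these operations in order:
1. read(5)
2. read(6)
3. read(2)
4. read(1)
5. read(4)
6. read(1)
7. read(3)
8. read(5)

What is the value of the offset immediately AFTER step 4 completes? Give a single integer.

After 1 (read(5)): returned 'UR3HZ', offset=5
After 2 (read(6)): returned 'Q8EG92', offset=11
After 3 (read(2)): returned 'WW', offset=13
After 4 (read(1)): returned 'C', offset=14

Answer: 14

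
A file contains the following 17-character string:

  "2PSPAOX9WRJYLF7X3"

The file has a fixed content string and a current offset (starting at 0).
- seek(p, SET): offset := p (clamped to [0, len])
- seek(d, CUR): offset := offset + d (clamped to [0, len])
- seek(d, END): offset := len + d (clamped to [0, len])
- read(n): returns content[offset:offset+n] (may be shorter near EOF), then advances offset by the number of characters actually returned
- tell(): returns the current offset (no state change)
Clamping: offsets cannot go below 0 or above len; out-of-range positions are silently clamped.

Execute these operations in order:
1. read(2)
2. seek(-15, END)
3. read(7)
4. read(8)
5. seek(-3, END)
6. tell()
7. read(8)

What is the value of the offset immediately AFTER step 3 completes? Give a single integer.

After 1 (read(2)): returned '2P', offset=2
After 2 (seek(-15, END)): offset=2
After 3 (read(7)): returned 'SPAOX9W', offset=9

Answer: 9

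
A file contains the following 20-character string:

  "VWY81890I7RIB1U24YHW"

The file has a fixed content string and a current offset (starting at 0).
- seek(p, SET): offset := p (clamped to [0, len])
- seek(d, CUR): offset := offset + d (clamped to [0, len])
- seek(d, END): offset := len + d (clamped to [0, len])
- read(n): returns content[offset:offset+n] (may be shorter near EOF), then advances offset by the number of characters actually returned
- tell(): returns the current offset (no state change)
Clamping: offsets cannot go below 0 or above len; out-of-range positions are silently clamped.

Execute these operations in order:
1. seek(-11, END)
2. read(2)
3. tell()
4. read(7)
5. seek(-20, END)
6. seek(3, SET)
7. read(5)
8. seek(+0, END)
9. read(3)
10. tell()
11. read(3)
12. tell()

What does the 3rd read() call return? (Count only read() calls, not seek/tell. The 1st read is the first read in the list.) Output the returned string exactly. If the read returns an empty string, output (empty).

After 1 (seek(-11, END)): offset=9
After 2 (read(2)): returned '7R', offset=11
After 3 (tell()): offset=11
After 4 (read(7)): returned 'IB1U24Y', offset=18
After 5 (seek(-20, END)): offset=0
After 6 (seek(3, SET)): offset=3
After 7 (read(5)): returned '81890', offset=8
After 8 (seek(+0, END)): offset=20
After 9 (read(3)): returned '', offset=20
After 10 (tell()): offset=20
After 11 (read(3)): returned '', offset=20
After 12 (tell()): offset=20

Answer: 81890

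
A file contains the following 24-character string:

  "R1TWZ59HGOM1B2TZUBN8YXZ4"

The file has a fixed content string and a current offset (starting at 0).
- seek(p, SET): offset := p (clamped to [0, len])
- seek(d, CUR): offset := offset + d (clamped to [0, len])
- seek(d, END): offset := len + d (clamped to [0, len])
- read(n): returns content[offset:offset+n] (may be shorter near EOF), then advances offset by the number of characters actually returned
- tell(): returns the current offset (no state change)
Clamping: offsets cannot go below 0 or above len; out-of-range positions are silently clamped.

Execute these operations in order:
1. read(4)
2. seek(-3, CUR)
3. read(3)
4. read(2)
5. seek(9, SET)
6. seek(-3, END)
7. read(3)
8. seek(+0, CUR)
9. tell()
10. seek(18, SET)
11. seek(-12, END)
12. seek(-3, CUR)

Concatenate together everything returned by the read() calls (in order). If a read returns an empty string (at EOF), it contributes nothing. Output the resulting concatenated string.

After 1 (read(4)): returned 'R1TW', offset=4
After 2 (seek(-3, CUR)): offset=1
After 3 (read(3)): returned '1TW', offset=4
After 4 (read(2)): returned 'Z5', offset=6
After 5 (seek(9, SET)): offset=9
After 6 (seek(-3, END)): offset=21
After 7 (read(3)): returned 'XZ4', offset=24
After 8 (seek(+0, CUR)): offset=24
After 9 (tell()): offset=24
After 10 (seek(18, SET)): offset=18
After 11 (seek(-12, END)): offset=12
After 12 (seek(-3, CUR)): offset=9

Answer: R1TW1TWZ5XZ4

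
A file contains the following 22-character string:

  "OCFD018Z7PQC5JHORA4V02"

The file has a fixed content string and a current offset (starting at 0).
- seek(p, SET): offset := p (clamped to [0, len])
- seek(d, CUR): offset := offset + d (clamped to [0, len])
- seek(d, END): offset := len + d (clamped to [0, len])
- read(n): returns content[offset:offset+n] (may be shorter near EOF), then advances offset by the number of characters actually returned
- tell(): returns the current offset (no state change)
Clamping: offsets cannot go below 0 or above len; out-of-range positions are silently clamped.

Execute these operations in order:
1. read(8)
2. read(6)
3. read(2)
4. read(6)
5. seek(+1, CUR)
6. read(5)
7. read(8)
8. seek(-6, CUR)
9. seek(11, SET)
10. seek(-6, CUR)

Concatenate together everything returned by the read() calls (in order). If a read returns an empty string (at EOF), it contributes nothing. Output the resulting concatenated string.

After 1 (read(8)): returned 'OCFD018Z', offset=8
After 2 (read(6)): returned '7PQC5J', offset=14
After 3 (read(2)): returned 'HO', offset=16
After 4 (read(6)): returned 'RA4V02', offset=22
After 5 (seek(+1, CUR)): offset=22
After 6 (read(5)): returned '', offset=22
After 7 (read(8)): returned '', offset=22
After 8 (seek(-6, CUR)): offset=16
After 9 (seek(11, SET)): offset=11
After 10 (seek(-6, CUR)): offset=5

Answer: OCFD018Z7PQC5JHORA4V02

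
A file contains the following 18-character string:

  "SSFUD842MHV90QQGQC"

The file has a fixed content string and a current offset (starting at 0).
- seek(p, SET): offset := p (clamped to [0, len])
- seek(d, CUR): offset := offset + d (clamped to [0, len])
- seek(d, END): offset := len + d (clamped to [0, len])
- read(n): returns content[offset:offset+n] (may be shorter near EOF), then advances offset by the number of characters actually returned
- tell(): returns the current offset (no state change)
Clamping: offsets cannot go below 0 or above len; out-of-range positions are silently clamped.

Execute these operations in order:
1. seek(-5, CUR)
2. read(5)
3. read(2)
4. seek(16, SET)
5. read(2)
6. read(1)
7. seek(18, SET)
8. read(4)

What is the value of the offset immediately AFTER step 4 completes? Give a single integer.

After 1 (seek(-5, CUR)): offset=0
After 2 (read(5)): returned 'SSFUD', offset=5
After 3 (read(2)): returned '84', offset=7
After 4 (seek(16, SET)): offset=16

Answer: 16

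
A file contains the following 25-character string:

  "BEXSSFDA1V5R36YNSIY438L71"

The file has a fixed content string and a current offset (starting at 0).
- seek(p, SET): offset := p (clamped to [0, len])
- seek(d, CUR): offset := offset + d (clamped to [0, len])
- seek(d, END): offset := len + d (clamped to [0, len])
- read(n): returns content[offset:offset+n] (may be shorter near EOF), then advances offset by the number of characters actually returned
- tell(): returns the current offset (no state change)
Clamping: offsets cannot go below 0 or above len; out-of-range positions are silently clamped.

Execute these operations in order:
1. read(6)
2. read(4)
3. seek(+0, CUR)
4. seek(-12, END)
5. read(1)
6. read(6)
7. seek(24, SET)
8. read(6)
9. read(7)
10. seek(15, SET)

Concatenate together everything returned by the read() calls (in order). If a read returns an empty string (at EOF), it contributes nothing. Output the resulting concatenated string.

Answer: BEXSSFDA1V6YNSIY41

Derivation:
After 1 (read(6)): returned 'BEXSSF', offset=6
After 2 (read(4)): returned 'DA1V', offset=10
After 3 (seek(+0, CUR)): offset=10
After 4 (seek(-12, END)): offset=13
After 5 (read(1)): returned '6', offset=14
After 6 (read(6)): returned 'YNSIY4', offset=20
After 7 (seek(24, SET)): offset=24
After 8 (read(6)): returned '1', offset=25
After 9 (read(7)): returned '', offset=25
After 10 (seek(15, SET)): offset=15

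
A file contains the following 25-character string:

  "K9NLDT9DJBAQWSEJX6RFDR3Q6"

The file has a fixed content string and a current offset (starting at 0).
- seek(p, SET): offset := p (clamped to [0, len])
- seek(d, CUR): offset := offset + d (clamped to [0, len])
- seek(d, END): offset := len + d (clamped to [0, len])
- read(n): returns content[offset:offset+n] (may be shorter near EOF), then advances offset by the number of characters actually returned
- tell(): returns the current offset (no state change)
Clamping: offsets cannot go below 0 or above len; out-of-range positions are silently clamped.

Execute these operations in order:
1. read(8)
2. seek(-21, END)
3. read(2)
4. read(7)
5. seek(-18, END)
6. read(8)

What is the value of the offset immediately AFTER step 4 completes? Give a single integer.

After 1 (read(8)): returned 'K9NLDT9D', offset=8
After 2 (seek(-21, END)): offset=4
After 3 (read(2)): returned 'DT', offset=6
After 4 (read(7)): returned '9DJBAQW', offset=13

Answer: 13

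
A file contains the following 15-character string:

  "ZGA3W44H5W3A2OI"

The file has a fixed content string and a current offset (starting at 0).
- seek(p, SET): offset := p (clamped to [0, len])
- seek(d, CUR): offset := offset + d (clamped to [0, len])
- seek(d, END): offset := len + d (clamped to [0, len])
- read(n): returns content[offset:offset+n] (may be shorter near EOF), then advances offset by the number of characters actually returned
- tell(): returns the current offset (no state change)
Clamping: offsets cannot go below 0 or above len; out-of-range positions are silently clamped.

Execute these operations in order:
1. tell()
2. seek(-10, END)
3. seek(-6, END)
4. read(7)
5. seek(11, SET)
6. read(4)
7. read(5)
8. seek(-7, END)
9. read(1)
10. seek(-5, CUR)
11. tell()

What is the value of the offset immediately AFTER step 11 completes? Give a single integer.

Answer: 4

Derivation:
After 1 (tell()): offset=0
After 2 (seek(-10, END)): offset=5
After 3 (seek(-6, END)): offset=9
After 4 (read(7)): returned 'W3A2OI', offset=15
After 5 (seek(11, SET)): offset=11
After 6 (read(4)): returned 'A2OI', offset=15
After 7 (read(5)): returned '', offset=15
After 8 (seek(-7, END)): offset=8
After 9 (read(1)): returned '5', offset=9
After 10 (seek(-5, CUR)): offset=4
After 11 (tell()): offset=4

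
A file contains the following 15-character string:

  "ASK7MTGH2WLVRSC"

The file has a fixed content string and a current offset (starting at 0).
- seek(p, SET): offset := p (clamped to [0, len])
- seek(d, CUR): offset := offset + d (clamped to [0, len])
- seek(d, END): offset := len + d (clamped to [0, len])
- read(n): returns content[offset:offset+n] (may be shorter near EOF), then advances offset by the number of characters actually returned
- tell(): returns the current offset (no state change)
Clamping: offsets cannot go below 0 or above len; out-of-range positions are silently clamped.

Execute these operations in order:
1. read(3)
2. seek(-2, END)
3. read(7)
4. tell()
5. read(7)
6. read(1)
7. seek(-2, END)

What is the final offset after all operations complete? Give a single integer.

After 1 (read(3)): returned 'ASK', offset=3
After 2 (seek(-2, END)): offset=13
After 3 (read(7)): returned 'SC', offset=15
After 4 (tell()): offset=15
After 5 (read(7)): returned '', offset=15
After 6 (read(1)): returned '', offset=15
After 7 (seek(-2, END)): offset=13

Answer: 13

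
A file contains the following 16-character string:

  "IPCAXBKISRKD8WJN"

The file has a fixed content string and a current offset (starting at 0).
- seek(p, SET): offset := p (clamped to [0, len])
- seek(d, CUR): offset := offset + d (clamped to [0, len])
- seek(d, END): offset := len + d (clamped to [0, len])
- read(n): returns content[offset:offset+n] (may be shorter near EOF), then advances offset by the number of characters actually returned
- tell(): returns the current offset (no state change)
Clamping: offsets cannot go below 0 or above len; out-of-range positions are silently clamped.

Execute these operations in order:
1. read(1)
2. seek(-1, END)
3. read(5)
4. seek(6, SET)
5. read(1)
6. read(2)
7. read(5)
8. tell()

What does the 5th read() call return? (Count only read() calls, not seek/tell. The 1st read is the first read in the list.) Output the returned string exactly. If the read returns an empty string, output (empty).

After 1 (read(1)): returned 'I', offset=1
After 2 (seek(-1, END)): offset=15
After 3 (read(5)): returned 'N', offset=16
After 4 (seek(6, SET)): offset=6
After 5 (read(1)): returned 'K', offset=7
After 6 (read(2)): returned 'IS', offset=9
After 7 (read(5)): returned 'RKD8W', offset=14
After 8 (tell()): offset=14

Answer: RKD8W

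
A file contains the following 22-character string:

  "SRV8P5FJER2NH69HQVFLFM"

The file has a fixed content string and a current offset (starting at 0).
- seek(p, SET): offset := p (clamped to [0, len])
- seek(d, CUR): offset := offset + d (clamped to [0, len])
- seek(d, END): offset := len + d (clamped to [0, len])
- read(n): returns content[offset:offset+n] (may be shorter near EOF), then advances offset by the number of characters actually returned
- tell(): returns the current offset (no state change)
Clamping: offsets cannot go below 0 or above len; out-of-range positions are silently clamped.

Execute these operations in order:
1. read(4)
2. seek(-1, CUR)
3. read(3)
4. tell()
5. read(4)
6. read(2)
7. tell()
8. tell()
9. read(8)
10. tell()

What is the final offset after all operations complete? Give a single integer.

Answer: 20

Derivation:
After 1 (read(4)): returned 'SRV8', offset=4
After 2 (seek(-1, CUR)): offset=3
After 3 (read(3)): returned '8P5', offset=6
After 4 (tell()): offset=6
After 5 (read(4)): returned 'FJER', offset=10
After 6 (read(2)): returned '2N', offset=12
After 7 (tell()): offset=12
After 8 (tell()): offset=12
After 9 (read(8)): returned 'H69HQVFL', offset=20
After 10 (tell()): offset=20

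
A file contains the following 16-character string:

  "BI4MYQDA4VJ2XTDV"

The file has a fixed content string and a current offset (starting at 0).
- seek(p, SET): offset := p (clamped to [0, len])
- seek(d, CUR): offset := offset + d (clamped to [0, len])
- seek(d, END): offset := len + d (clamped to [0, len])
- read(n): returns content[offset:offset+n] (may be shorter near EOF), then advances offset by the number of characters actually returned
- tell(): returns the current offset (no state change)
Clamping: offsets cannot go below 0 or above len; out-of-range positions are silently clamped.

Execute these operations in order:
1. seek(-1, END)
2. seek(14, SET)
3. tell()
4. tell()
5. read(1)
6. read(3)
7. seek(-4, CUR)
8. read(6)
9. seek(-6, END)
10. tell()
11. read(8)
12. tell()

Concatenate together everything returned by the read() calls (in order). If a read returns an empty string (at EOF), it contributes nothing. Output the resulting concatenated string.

Answer: DVXTDVJ2XTDV

Derivation:
After 1 (seek(-1, END)): offset=15
After 2 (seek(14, SET)): offset=14
After 3 (tell()): offset=14
After 4 (tell()): offset=14
After 5 (read(1)): returned 'D', offset=15
After 6 (read(3)): returned 'V', offset=16
After 7 (seek(-4, CUR)): offset=12
After 8 (read(6)): returned 'XTDV', offset=16
After 9 (seek(-6, END)): offset=10
After 10 (tell()): offset=10
After 11 (read(8)): returned 'J2XTDV', offset=16
After 12 (tell()): offset=16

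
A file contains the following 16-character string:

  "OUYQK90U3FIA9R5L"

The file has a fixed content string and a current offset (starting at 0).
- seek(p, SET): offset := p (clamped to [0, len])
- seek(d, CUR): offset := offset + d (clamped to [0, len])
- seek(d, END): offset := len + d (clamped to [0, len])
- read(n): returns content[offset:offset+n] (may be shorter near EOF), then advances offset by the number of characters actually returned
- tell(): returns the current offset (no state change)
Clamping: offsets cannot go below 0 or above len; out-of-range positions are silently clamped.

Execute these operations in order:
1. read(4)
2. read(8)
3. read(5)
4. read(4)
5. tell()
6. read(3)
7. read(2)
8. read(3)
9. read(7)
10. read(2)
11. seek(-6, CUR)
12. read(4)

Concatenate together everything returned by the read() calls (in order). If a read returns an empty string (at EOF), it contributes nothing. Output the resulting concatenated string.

After 1 (read(4)): returned 'OUYQ', offset=4
After 2 (read(8)): returned 'K90U3FIA', offset=12
After 3 (read(5)): returned '9R5L', offset=16
After 4 (read(4)): returned '', offset=16
After 5 (tell()): offset=16
After 6 (read(3)): returned '', offset=16
After 7 (read(2)): returned '', offset=16
After 8 (read(3)): returned '', offset=16
After 9 (read(7)): returned '', offset=16
After 10 (read(2)): returned '', offset=16
After 11 (seek(-6, CUR)): offset=10
After 12 (read(4)): returned 'IA9R', offset=14

Answer: OUYQK90U3FIA9R5LIA9R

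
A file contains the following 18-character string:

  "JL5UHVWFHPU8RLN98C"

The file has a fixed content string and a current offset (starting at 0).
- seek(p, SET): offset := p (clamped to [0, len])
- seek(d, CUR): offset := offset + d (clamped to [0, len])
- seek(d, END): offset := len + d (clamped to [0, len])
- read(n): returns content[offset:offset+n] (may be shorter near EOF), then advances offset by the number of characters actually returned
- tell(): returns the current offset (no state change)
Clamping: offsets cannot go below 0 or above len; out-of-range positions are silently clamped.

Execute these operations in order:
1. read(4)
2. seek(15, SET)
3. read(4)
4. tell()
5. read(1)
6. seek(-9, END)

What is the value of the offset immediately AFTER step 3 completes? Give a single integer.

Answer: 18

Derivation:
After 1 (read(4)): returned 'JL5U', offset=4
After 2 (seek(15, SET)): offset=15
After 3 (read(4)): returned '98C', offset=18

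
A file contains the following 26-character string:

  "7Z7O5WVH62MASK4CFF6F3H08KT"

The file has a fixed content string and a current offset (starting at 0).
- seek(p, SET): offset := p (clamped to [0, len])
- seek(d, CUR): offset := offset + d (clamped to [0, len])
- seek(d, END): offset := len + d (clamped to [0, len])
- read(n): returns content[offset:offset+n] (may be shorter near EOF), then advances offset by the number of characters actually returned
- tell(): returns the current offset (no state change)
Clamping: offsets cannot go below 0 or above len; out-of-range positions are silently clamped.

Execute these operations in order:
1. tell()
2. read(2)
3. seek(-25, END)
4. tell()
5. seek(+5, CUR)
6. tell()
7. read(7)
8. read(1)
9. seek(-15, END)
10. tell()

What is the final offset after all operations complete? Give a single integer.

After 1 (tell()): offset=0
After 2 (read(2)): returned '7Z', offset=2
After 3 (seek(-25, END)): offset=1
After 4 (tell()): offset=1
After 5 (seek(+5, CUR)): offset=6
After 6 (tell()): offset=6
After 7 (read(7)): returned 'VH62MAS', offset=13
After 8 (read(1)): returned 'K', offset=14
After 9 (seek(-15, END)): offset=11
After 10 (tell()): offset=11

Answer: 11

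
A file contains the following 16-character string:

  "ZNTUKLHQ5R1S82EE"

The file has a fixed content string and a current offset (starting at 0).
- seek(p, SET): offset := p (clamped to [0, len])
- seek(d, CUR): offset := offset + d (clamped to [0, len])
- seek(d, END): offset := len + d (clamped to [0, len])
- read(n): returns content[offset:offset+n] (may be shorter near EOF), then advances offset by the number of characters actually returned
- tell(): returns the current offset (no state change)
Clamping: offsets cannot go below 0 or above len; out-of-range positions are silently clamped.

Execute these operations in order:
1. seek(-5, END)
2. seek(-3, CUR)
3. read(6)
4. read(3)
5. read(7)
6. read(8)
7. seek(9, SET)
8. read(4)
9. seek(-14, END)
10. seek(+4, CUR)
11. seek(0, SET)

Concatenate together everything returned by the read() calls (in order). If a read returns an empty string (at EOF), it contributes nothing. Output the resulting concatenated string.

Answer: 5R1S82EER1S8

Derivation:
After 1 (seek(-5, END)): offset=11
After 2 (seek(-3, CUR)): offset=8
After 3 (read(6)): returned '5R1S82', offset=14
After 4 (read(3)): returned 'EE', offset=16
After 5 (read(7)): returned '', offset=16
After 6 (read(8)): returned '', offset=16
After 7 (seek(9, SET)): offset=9
After 8 (read(4)): returned 'R1S8', offset=13
After 9 (seek(-14, END)): offset=2
After 10 (seek(+4, CUR)): offset=6
After 11 (seek(0, SET)): offset=0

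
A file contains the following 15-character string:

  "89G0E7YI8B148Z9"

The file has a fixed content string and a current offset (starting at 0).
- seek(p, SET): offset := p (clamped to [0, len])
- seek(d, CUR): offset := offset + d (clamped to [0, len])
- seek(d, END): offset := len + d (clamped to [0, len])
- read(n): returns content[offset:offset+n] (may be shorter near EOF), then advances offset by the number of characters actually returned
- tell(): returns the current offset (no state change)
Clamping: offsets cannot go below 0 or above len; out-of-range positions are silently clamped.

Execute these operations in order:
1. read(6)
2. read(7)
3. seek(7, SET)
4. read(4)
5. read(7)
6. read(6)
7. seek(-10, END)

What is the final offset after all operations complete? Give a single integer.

Answer: 5

Derivation:
After 1 (read(6)): returned '89G0E7', offset=6
After 2 (read(7)): returned 'YI8B148', offset=13
After 3 (seek(7, SET)): offset=7
After 4 (read(4)): returned 'I8B1', offset=11
After 5 (read(7)): returned '48Z9', offset=15
After 6 (read(6)): returned '', offset=15
After 7 (seek(-10, END)): offset=5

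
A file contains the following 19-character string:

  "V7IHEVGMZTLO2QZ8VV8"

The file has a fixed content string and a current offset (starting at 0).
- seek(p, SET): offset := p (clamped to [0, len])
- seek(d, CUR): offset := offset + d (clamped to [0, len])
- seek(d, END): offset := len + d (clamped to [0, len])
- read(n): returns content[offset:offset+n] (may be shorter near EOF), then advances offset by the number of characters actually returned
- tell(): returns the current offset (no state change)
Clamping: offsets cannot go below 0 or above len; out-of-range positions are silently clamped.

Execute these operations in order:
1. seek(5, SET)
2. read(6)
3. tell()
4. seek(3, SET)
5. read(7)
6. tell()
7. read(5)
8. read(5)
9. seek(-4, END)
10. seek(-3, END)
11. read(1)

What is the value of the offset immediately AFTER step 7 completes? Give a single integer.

After 1 (seek(5, SET)): offset=5
After 2 (read(6)): returned 'VGMZTL', offset=11
After 3 (tell()): offset=11
After 4 (seek(3, SET)): offset=3
After 5 (read(7)): returned 'HEVGMZT', offset=10
After 6 (tell()): offset=10
After 7 (read(5)): returned 'LO2QZ', offset=15

Answer: 15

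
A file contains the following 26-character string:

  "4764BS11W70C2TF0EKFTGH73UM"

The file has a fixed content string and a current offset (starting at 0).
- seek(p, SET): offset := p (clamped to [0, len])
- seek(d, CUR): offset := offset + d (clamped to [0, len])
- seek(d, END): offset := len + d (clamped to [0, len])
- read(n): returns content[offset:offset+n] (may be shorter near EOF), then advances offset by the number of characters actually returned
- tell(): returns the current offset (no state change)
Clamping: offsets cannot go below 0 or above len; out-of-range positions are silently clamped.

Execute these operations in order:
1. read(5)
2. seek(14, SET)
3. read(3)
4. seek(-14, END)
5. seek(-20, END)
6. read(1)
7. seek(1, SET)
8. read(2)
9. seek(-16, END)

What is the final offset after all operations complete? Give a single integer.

Answer: 10

Derivation:
After 1 (read(5)): returned '4764B', offset=5
After 2 (seek(14, SET)): offset=14
After 3 (read(3)): returned 'F0E', offset=17
After 4 (seek(-14, END)): offset=12
After 5 (seek(-20, END)): offset=6
After 6 (read(1)): returned '1', offset=7
After 7 (seek(1, SET)): offset=1
After 8 (read(2)): returned '76', offset=3
After 9 (seek(-16, END)): offset=10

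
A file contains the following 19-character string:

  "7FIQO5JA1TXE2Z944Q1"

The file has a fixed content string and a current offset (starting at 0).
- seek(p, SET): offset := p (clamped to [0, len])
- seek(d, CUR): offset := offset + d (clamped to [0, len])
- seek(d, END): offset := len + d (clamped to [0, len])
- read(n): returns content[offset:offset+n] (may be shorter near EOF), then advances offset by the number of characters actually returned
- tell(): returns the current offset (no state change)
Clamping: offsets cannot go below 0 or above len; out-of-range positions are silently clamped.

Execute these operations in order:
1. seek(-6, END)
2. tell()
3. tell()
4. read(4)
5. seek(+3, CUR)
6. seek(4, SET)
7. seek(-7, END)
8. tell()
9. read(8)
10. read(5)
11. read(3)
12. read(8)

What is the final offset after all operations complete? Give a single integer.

Answer: 19

Derivation:
After 1 (seek(-6, END)): offset=13
After 2 (tell()): offset=13
After 3 (tell()): offset=13
After 4 (read(4)): returned 'Z944', offset=17
After 5 (seek(+3, CUR)): offset=19
After 6 (seek(4, SET)): offset=4
After 7 (seek(-7, END)): offset=12
After 8 (tell()): offset=12
After 9 (read(8)): returned '2Z944Q1', offset=19
After 10 (read(5)): returned '', offset=19
After 11 (read(3)): returned '', offset=19
After 12 (read(8)): returned '', offset=19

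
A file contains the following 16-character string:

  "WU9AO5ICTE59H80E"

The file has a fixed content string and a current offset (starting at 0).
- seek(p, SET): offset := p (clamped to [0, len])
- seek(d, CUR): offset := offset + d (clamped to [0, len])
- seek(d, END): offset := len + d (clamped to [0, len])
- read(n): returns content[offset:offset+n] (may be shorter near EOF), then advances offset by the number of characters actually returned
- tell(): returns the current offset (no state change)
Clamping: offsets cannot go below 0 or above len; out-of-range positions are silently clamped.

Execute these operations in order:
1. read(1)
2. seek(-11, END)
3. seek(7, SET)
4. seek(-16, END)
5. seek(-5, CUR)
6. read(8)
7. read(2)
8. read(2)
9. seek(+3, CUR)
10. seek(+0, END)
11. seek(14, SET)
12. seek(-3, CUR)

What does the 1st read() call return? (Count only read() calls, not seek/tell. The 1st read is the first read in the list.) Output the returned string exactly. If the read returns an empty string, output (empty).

Answer: W

Derivation:
After 1 (read(1)): returned 'W', offset=1
After 2 (seek(-11, END)): offset=5
After 3 (seek(7, SET)): offset=7
After 4 (seek(-16, END)): offset=0
After 5 (seek(-5, CUR)): offset=0
After 6 (read(8)): returned 'WU9AO5IC', offset=8
After 7 (read(2)): returned 'TE', offset=10
After 8 (read(2)): returned '59', offset=12
After 9 (seek(+3, CUR)): offset=15
After 10 (seek(+0, END)): offset=16
After 11 (seek(14, SET)): offset=14
After 12 (seek(-3, CUR)): offset=11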